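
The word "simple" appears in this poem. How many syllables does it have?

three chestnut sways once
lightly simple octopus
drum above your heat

2

"simple" has 2 syllables.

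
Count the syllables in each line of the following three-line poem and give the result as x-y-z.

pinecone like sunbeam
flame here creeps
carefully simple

Line 1: pinecone(2) + like(1) + sunbeam(2) = 5
Line 2: flame(1) + here(1) + creeps(1) = 3
Line 3: carefully(3) + simple(2) = 5

5-3-5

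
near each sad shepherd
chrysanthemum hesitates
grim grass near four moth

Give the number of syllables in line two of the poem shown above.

7

Line two: chrysanthemum (4), hesitates (3) → 7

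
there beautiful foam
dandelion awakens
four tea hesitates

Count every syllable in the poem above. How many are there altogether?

17

Line 1: there(1) + beautiful(3) + foam(1) = 5
Line 2: dandelion(4) + awakens(3) = 7
Line 3: four(1) + tea(1) + hesitates(3) = 5
Total: 5 + 7 + 5 = 17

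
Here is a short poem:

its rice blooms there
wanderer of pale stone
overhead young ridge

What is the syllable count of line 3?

5

Line 3: overhead (3), young (1), ridge (1) → 5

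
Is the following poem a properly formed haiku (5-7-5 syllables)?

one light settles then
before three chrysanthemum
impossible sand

Yes

Line 1: one(1) + light(1) + settles(2) + then(1) = 5 ✓
Line 2: before(2) + three(1) + chrysanthemum(4) = 7 ✓
Line 3: impossible(4) + sand(1) = 5 ✓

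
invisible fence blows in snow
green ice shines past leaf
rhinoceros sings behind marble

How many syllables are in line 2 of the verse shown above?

Line 2: green (1), ice (1), shines (1), past (1), leaf (1) → 5

5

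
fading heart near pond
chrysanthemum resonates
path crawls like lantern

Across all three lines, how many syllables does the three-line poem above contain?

Line 1: fading (2), heart (1), near (1), pond (1) → 5
Line 2: chrysanthemum (4), resonates (3) → 7
Line 3: path (1), crawls (1), like (1), lantern (2) → 5
Total: 5 + 7 + 5 = 17

17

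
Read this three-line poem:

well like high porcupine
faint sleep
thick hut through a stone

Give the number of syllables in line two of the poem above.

2

Line two: faint (1), sleep (1) → 2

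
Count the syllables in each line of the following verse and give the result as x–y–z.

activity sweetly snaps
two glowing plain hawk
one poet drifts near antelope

Line 1: activity (4), sweetly (2), snaps (1) → 7
Line 2: two (1), glowing (2), plain (1), hawk (1) → 5
Line 3: one (1), poet (2), drifts (1), near (1), antelope (3) → 8

7–5–8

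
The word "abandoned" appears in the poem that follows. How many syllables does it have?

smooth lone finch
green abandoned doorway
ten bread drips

"abandoned" has 3 syllables.

3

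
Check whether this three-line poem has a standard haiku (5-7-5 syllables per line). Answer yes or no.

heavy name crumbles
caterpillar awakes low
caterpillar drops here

No

Line 1: "heavy name crumbles": 2+1+2 = 5 ✓
Line 2: "caterpillar awakes low": 4+2+1 = 7 ✓
Line 3: "caterpillar drops here": 4+1+1 = 6 (expected 5)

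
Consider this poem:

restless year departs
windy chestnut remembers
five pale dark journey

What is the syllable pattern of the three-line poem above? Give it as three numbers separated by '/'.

Line 1: restless (2), year (1), departs (2) → 5
Line 2: windy (2), chestnut (2), remembers (3) → 7
Line 3: five (1), pale (1), dark (1), journey (2) → 5

5/7/5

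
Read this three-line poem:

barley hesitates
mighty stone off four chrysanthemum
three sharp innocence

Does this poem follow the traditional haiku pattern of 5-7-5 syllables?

Line 1: "barley hesitates": 2+3 = 5 ✓
Line 2: "mighty stone off four chrysanthemum": 2+1+1+1+4 = 9 (expected 7)
Line 3: "three sharp innocence": 1+1+3 = 5 ✓

No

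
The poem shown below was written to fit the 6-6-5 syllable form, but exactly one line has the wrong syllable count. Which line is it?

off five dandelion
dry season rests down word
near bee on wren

Line 1: off(1) + five(1) + dandelion(4) = 6 ✓
Line 2: dry(1) + season(2) + rests(1) + down(1) + word(1) = 6 ✓
Line 3: near(1) + bee(1) + on(1) + wren(1) = 4 (expected 5)

The third line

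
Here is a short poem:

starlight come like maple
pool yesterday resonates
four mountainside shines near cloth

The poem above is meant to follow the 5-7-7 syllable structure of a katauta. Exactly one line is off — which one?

Line 1

Line 1: starlight(2) + come(1) + like(1) + maple(2) = 6 (expected 5)
Line 2: pool(1) + yesterday(3) + resonates(3) = 7 ✓
Line 3: four(1) + mountainside(3) + shines(1) + near(1) + cloth(1) = 7 ✓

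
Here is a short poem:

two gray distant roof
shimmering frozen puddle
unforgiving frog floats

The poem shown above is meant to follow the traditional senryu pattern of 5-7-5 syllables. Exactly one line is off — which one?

Line 1: "two gray distant roof": 1+1+2+1 = 5 ✓
Line 2: "shimmering frozen puddle": 3+2+2 = 7 ✓
Line 3: "unforgiving frog floats": 4+1+1 = 6 (expected 5)

Line 3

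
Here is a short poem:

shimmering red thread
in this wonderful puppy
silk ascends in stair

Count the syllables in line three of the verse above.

Line three: silk(1) + ascends(2) + in(1) + stair(1) = 5

5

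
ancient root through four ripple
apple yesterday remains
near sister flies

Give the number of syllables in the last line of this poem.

4

The last line: near (1), sister (2), flies (1) → 4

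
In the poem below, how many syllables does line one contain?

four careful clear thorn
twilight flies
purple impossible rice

5

Line one: "four careful clear thorn": 1+2+1+1 = 5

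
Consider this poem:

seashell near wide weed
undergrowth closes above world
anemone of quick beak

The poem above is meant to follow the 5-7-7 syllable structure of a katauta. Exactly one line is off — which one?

Line 1: seashell (2), near (1), wide (1), weed (1) → 5 ✓
Line 2: undergrowth (3), closes (2), above (2), world (1) → 8 (expected 7)
Line 3: anemone (4), of (1), quick (1), beak (1) → 7 ✓

Line 2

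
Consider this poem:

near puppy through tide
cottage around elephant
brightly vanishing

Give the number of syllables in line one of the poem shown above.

Line one: near(1) + puppy(2) + through(1) + tide(1) = 5

5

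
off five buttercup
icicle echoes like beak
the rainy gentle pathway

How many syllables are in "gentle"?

2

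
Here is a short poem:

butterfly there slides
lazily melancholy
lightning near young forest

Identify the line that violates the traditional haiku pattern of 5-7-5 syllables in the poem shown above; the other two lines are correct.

Line 1: butterfly(3) + there(1) + slides(1) = 5 ✓
Line 2: lazily(3) + melancholy(4) = 7 ✓
Line 3: lightning(2) + near(1) + young(1) + forest(2) = 6 (expected 5)

The third line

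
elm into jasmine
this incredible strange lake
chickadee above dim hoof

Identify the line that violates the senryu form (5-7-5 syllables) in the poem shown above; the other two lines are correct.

Line 3

Line 1: "elm into jasmine": 1+2+2 = 5 ✓
Line 2: "this incredible strange lake": 1+4+1+1 = 7 ✓
Line 3: "chickadee above dim hoof": 3+2+1+1 = 7 (expected 5)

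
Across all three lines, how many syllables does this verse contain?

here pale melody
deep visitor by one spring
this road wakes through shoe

Line 1: "here pale melody": 1+1+3 = 5
Line 2: "deep visitor by one spring": 1+3+1+1+1 = 7
Line 3: "this road wakes through shoe": 1+1+1+1+1 = 5
Total: 5 + 7 + 5 = 17

17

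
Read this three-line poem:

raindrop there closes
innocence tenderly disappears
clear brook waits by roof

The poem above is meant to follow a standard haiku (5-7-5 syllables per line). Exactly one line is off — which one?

Line 1: raindrop(2) + there(1) + closes(2) = 5 ✓
Line 2: innocence(3) + tenderly(3) + disappears(3) = 9 (expected 7)
Line 3: clear(1) + brook(1) + waits(1) + by(1) + roof(1) = 5 ✓

The second line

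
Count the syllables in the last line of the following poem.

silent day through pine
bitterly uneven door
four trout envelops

5

The last line: four (1), trout (1), envelops (3) → 5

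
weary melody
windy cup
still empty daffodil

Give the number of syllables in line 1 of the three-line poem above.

5

Line 1: "weary melody": 2+3 = 5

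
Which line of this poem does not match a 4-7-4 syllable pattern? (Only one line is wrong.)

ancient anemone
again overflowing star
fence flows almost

Line 1: ancient(2) + anemone(4) = 6 (expected 4)
Line 2: again(2) + overflowing(4) + star(1) = 7 ✓
Line 3: fence(1) + flows(1) + almost(2) = 4 ✓

Line 1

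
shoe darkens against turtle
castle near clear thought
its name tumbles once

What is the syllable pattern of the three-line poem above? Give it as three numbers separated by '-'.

Line 1: shoe(1) + darkens(2) + against(2) + turtle(2) = 7
Line 2: castle(2) + near(1) + clear(1) + thought(1) = 5
Line 3: its(1) + name(1) + tumbles(2) + once(1) = 5

7-5-5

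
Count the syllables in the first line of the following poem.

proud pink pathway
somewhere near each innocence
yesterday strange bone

The first line: proud(1) + pink(1) + pathway(2) = 4

4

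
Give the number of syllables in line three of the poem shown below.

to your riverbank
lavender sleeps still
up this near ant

4

Line three: up (1), this (1), near (1), ant (1) → 4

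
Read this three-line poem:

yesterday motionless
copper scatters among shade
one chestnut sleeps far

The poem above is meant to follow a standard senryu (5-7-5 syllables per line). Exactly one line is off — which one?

Line 1: yesterday (3), motionless (3) → 6 (expected 5)
Line 2: copper (2), scatters (2), among (2), shade (1) → 7 ✓
Line 3: one (1), chestnut (2), sleeps (1), far (1) → 5 ✓

The first line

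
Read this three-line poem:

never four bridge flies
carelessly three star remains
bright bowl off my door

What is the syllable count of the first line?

5

The first line: "never four bridge flies": 2+1+1+1 = 5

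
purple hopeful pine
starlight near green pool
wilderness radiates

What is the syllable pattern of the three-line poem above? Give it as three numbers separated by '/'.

Line 1: purple (2), hopeful (2), pine (1) → 5
Line 2: starlight (2), near (1), green (1), pool (1) → 5
Line 3: wilderness (3), radiates (3) → 6

5/5/6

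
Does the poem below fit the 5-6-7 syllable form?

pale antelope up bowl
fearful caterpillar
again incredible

No

Line 1: "pale antelope up bowl": 1+3+1+1 = 6 (expected 5)
Line 2: "fearful caterpillar": 2+4 = 6 ✓
Line 3: "again incredible": 2+4 = 6 (expected 7)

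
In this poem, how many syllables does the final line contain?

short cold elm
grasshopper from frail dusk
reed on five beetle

5

The final line: "reed on five beetle": 1+1+1+2 = 5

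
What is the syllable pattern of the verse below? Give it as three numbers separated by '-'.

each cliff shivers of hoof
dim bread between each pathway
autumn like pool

6-7-4

Line 1: "each cliff shivers of hoof": 1+1+2+1+1 = 6
Line 2: "dim bread between each pathway": 1+1+2+1+2 = 7
Line 3: "autumn like pool": 2+1+1 = 4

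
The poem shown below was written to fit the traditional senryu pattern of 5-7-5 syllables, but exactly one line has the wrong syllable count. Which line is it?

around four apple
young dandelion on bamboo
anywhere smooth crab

Line 2

Line 1: "around four apple": 2+1+2 = 5 ✓
Line 2: "young dandelion on bamboo": 1+4+1+2 = 8 (expected 7)
Line 3: "anywhere smooth crab": 3+1+1 = 5 ✓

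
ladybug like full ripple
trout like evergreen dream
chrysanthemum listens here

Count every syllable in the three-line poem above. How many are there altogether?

20

Line 1: ladybug(3) + like(1) + full(1) + ripple(2) = 7
Line 2: trout(1) + like(1) + evergreen(3) + dream(1) = 6
Line 3: chrysanthemum(4) + listens(2) + here(1) = 7
Total: 7 + 6 + 7 = 20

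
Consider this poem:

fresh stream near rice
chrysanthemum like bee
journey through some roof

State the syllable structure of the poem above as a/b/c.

Line 1: "fresh stream near rice": 1+1+1+1 = 4
Line 2: "chrysanthemum like bee": 4+1+1 = 6
Line 3: "journey through some roof": 2+1+1+1 = 5

4/6/5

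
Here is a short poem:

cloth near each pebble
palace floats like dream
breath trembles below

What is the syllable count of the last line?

5

The last line: breath(1) + trembles(2) + below(2) = 5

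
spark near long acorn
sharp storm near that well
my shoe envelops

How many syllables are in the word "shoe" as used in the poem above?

"shoe" has 1 syllable.

1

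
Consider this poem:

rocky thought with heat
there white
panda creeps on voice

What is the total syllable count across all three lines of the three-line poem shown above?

12

Line 1: "rocky thought with heat": 2+1+1+1 = 5
Line 2: "there white": 1+1 = 2
Line 3: "panda creeps on voice": 2+1+1+1 = 5
Total: 5 + 2 + 5 = 12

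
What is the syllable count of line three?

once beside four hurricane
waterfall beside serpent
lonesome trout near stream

Line three: lonesome (2), trout (1), near (1), stream (1) → 5

5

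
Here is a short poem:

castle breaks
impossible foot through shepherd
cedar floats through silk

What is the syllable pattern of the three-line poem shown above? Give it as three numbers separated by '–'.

3–8–5

Line 1: "castle breaks": 2+1 = 3
Line 2: "impossible foot through shepherd": 4+1+1+2 = 8
Line 3: "cedar floats through silk": 2+1+1+1 = 5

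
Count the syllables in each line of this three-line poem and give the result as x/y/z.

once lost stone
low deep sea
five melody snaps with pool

Line 1: once(1) + lost(1) + stone(1) = 3
Line 2: low(1) + deep(1) + sea(1) = 3
Line 3: five(1) + melody(3) + snaps(1) + with(1) + pool(1) = 7

3/3/7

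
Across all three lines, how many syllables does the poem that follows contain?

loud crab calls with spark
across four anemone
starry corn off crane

Line 1: loud(1) + crab(1) + calls(1) + with(1) + spark(1) = 5
Line 2: across(2) + four(1) + anemone(4) = 7
Line 3: starry(2) + corn(1) + off(1) + crane(1) = 5
Total: 5 + 7 + 5 = 17

17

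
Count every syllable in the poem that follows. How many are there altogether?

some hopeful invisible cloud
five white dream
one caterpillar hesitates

19

Line 1: "some hopeful invisible cloud": 1+2+4+1 = 8
Line 2: "five white dream": 1+1+1 = 3
Line 3: "one caterpillar hesitates": 1+4+3 = 8
Total: 8 + 3 + 8 = 19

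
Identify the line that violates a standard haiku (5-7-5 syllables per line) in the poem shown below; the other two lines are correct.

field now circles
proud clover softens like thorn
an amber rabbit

Line 1

Line 1: field (1), now (1), circles (2) → 4 (expected 5)
Line 2: proud (1), clover (2), softens (2), like (1), thorn (1) → 7 ✓
Line 3: an (1), amber (2), rabbit (2) → 5 ✓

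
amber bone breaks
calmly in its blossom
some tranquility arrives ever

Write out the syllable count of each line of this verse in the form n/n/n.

4/6/9

Line 1: amber (2), bone (1), breaks (1) → 4
Line 2: calmly (2), in (1), its (1), blossom (2) → 6
Line 3: some (1), tranquility (4), arrives (2), ever (2) → 9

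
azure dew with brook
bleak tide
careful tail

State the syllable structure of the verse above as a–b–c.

Line 1: azure(2) + dew(1) + with(1) + brook(1) = 5
Line 2: bleak(1) + tide(1) = 2
Line 3: careful(2) + tail(1) = 3

5–2–3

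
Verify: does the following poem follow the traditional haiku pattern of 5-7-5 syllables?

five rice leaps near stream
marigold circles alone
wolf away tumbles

Yes

Line 1: five(1) + rice(1) + leaps(1) + near(1) + stream(1) = 5 ✓
Line 2: marigold(3) + circles(2) + alone(2) = 7 ✓
Line 3: wolf(1) + away(2) + tumbles(2) = 5 ✓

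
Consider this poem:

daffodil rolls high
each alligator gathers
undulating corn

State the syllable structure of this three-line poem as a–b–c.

5–7–5

Line 1: daffodil(3) + rolls(1) + high(1) = 5
Line 2: each(1) + alligator(4) + gathers(2) = 7
Line 3: undulating(4) + corn(1) = 5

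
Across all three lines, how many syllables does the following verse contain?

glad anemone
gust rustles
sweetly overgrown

13

Line 1: "glad anemone": 1+4 = 5
Line 2: "gust rustles": 1+2 = 3
Line 3: "sweetly overgrown": 2+3 = 5
Total: 5 + 3 + 5 = 13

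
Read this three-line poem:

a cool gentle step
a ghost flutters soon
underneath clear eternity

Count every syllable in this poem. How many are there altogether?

Line 1: a(1) + cool(1) + gentle(2) + step(1) = 5
Line 2: a(1) + ghost(1) + flutters(2) + soon(1) = 5
Line 3: underneath(3) + clear(1) + eternity(4) = 8
Total: 5 + 5 + 8 = 18

18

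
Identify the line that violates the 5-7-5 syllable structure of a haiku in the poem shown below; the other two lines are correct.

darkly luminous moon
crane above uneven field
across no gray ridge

Line 1: "darkly luminous moon": 2+3+1 = 6 (expected 5)
Line 2: "crane above uneven field": 1+2+3+1 = 7 ✓
Line 3: "across no gray ridge": 2+1+1+1 = 5 ✓

The first line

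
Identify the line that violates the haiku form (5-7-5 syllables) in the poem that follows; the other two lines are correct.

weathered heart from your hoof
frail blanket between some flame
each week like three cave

Line 1: "weathered heart from your hoof": 2+1+1+1+1 = 6 (expected 5)
Line 2: "frail blanket between some flame": 1+2+2+1+1 = 7 ✓
Line 3: "each week like three cave": 1+1+1+1+1 = 5 ✓

Line 1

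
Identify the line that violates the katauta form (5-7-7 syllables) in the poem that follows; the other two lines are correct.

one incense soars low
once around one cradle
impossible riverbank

The second line

Line 1: one(1) + incense(2) + soars(1) + low(1) = 5 ✓
Line 2: once(1) + around(2) + one(1) + cradle(2) = 6 (expected 7)
Line 3: impossible(4) + riverbank(3) = 7 ✓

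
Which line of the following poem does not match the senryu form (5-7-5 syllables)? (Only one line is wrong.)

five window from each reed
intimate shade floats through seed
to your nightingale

Line 1: five(1) + window(2) + from(1) + each(1) + reed(1) = 6 (expected 5)
Line 2: intimate(3) + shade(1) + floats(1) + through(1) + seed(1) = 7 ✓
Line 3: to(1) + your(1) + nightingale(3) = 5 ✓

Line 1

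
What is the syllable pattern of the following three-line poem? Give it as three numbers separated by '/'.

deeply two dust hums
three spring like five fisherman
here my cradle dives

5/7/5

Line 1: deeply(2) + two(1) + dust(1) + hums(1) = 5
Line 2: three(1) + spring(1) + like(1) + five(1) + fisherman(3) = 7
Line 3: here(1) + my(1) + cradle(2) + dives(1) = 5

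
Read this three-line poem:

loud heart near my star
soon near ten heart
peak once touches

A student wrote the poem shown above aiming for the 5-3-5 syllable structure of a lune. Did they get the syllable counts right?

Line 1: loud (1), heart (1), near (1), my (1), star (1) → 5 ✓
Line 2: soon (1), near (1), ten (1), heart (1) → 4 (expected 3)
Line 3: peak (1), once (1), touches (2) → 4 (expected 5)

No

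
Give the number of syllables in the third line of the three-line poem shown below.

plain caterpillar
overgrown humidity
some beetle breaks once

5

The third line: some (1), beetle (2), breaks (1), once (1) → 5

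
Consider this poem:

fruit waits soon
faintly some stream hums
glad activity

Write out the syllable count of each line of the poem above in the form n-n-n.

3-5-5

Line 1: fruit(1) + waits(1) + soon(1) = 3
Line 2: faintly(2) + some(1) + stream(1) + hums(1) = 5
Line 3: glad(1) + activity(4) = 5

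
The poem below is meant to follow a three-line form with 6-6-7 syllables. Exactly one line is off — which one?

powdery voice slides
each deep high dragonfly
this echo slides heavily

Line 1: "powdery voice slides": 3+1+1 = 5 (expected 6)
Line 2: "each deep high dragonfly": 1+1+1+3 = 6 ✓
Line 3: "this echo slides heavily": 1+2+1+3 = 7 ✓

The first line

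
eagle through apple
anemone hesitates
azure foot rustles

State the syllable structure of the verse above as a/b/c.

Line 1: eagle(2) + through(1) + apple(2) = 5
Line 2: anemone(4) + hesitates(3) = 7
Line 3: azure(2) + foot(1) + rustles(2) = 5

5/7/5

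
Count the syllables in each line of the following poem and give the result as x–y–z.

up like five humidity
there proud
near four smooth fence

7–2–4

Line 1: "up like five humidity": 1+1+1+4 = 7
Line 2: "there proud": 1+1 = 2
Line 3: "near four smooth fence": 1+1+1+1 = 4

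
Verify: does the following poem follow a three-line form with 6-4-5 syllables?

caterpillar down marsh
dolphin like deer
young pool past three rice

Line 1: caterpillar (4), down (1), marsh (1) → 6 ✓
Line 2: dolphin (2), like (1), deer (1) → 4 ✓
Line 3: young (1), pool (1), past (1), three (1), rice (1) → 5 ✓

Yes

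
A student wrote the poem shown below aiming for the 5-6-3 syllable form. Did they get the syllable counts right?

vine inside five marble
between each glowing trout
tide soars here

No

Line 1: "vine inside five marble": 1+2+1+2 = 6 (expected 5)
Line 2: "between each glowing trout": 2+1+2+1 = 6 ✓
Line 3: "tide soars here": 1+1+1 = 3 ✓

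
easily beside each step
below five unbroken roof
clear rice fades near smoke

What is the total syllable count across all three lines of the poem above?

19

Line 1: easily(3) + beside(2) + each(1) + step(1) = 7
Line 2: below(2) + five(1) + unbroken(3) + roof(1) = 7
Line 3: clear(1) + rice(1) + fades(1) + near(1) + smoke(1) = 5
Total: 7 + 7 + 5 = 19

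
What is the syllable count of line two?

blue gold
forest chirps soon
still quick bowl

4

Line two: "forest chirps soon": 2+1+1 = 4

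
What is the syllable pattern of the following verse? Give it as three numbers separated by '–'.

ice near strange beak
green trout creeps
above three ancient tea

Line 1: "ice near strange beak": 1+1+1+1 = 4
Line 2: "green trout creeps": 1+1+1 = 3
Line 3: "above three ancient tea": 2+1+2+1 = 6

4–3–6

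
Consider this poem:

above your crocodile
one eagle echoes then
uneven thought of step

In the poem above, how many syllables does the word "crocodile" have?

3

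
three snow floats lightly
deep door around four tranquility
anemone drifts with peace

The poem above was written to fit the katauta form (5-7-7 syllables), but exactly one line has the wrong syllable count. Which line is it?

Line 1: three (1), snow (1), floats (1), lightly (2) → 5 ✓
Line 2: deep (1), door (1), around (2), four (1), tranquility (4) → 9 (expected 7)
Line 3: anemone (4), drifts (1), with (1), peace (1) → 7 ✓

Line 2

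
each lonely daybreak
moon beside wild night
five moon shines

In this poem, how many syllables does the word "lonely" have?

2

"lonely" has 2 syllables.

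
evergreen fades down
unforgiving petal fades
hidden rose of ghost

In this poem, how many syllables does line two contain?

Line two: "unforgiving petal fades": 4+2+1 = 7

7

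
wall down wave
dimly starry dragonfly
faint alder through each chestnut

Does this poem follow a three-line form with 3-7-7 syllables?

Yes

Line 1: "wall down wave": 1+1+1 = 3 ✓
Line 2: "dimly starry dragonfly": 2+2+3 = 7 ✓
Line 3: "faint alder through each chestnut": 1+2+1+1+2 = 7 ✓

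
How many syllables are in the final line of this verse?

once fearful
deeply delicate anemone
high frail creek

The final line: "high frail creek": 1+1+1 = 3

3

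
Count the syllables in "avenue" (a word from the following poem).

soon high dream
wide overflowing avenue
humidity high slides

"avenue" has 3 syllables.

3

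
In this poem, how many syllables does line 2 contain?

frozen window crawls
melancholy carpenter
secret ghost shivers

7

Line 2: melancholy (4), carpenter (3) → 7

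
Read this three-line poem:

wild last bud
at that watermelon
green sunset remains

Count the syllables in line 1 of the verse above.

3

Line 1: wild(1) + last(1) + bud(1) = 3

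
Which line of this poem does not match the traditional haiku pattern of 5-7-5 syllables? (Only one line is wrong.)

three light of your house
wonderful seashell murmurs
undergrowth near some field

The third line

Line 1: three (1), light (1), of (1), your (1), house (1) → 5 ✓
Line 2: wonderful (3), seashell (2), murmurs (2) → 7 ✓
Line 3: undergrowth (3), near (1), some (1), field (1) → 6 (expected 5)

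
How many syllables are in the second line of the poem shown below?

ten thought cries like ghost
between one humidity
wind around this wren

The second line: between (2), one (1), humidity (4) → 7

7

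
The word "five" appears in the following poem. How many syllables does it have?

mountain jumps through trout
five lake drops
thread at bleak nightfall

1

"five" has 1 syllable.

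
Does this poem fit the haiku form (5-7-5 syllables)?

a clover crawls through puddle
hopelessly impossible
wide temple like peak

No

Line 1: a (1), clover (2), crawls (1), through (1), puddle (2) → 7 (expected 5)
Line 2: hopelessly (3), impossible (4) → 7 ✓
Line 3: wide (1), temple (2), like (1), peak (1) → 5 ✓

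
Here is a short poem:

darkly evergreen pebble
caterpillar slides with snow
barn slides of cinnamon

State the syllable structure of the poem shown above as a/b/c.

Line 1: "darkly evergreen pebble": 2+3+2 = 7
Line 2: "caterpillar slides with snow": 4+1+1+1 = 7
Line 3: "barn slides of cinnamon": 1+1+1+3 = 6

7/7/6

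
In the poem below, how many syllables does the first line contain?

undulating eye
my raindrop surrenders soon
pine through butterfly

5

The first line: undulating (4), eye (1) → 5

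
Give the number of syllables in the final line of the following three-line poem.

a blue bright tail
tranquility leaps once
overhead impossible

The final line: overhead(3) + impossible(4) = 7

7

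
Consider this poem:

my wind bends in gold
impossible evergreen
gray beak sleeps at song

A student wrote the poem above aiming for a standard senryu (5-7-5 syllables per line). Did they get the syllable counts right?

Line 1: my(1) + wind(1) + bends(1) + in(1) + gold(1) = 5 ✓
Line 2: impossible(4) + evergreen(3) = 7 ✓
Line 3: gray(1) + beak(1) + sleeps(1) + at(1) + song(1) = 5 ✓

Yes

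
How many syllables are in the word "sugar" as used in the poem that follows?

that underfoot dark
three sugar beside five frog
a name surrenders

2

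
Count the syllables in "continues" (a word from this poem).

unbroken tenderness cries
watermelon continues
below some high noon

3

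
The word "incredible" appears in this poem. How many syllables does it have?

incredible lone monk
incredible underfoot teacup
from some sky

4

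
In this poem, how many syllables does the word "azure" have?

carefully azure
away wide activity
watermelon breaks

"azure" has 2 syllables.

2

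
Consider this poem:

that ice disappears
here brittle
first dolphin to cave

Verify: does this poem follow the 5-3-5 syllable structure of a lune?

Yes

Line 1: "that ice disappears": 1+1+3 = 5 ✓
Line 2: "here brittle": 1+2 = 3 ✓
Line 3: "first dolphin to cave": 1+2+1+1 = 5 ✓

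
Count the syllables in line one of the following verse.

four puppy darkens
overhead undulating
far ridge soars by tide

Line one: "four puppy darkens": 1+2+2 = 5

5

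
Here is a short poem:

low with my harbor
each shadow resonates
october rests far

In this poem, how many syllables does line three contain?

Line three: "october rests far": 3+1+1 = 5

5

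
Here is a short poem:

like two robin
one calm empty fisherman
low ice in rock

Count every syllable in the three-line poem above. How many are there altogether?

Line 1: like (1), two (1), robin (2) → 4
Line 2: one (1), calm (1), empty (2), fisherman (3) → 7
Line 3: low (1), ice (1), in (1), rock (1) → 4
Total: 4 + 7 + 4 = 15

15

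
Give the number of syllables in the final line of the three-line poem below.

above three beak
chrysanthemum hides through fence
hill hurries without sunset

7

The final line: hill(1) + hurries(2) + without(2) + sunset(2) = 7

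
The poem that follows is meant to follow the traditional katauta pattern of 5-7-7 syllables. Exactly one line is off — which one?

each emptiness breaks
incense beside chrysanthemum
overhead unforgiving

Line 1: each (1), emptiness (3), breaks (1) → 5 ✓
Line 2: incense (2), beside (2), chrysanthemum (4) → 8 (expected 7)
Line 3: overhead (3), unforgiving (4) → 7 ✓

Line 2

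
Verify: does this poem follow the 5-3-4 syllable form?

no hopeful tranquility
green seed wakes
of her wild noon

No

Line 1: no (1), hopeful (2), tranquility (4) → 7 (expected 5)
Line 2: green (1), seed (1), wakes (1) → 3 ✓
Line 3: of (1), her (1), wild (1), noon (1) → 4 ✓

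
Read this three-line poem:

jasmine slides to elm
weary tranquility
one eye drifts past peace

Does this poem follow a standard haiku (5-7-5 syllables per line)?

Line 1: jasmine(2) + slides(1) + to(1) + elm(1) = 5 ✓
Line 2: weary(2) + tranquility(4) = 6 (expected 7)
Line 3: one(1) + eye(1) + drifts(1) + past(1) + peace(1) = 5 ✓

No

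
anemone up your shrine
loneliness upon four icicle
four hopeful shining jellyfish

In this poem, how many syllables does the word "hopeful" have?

"hopeful" has 2 syllables.

2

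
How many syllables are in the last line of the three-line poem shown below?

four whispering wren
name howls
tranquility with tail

The last line: "tranquility with tail": 4+1+1 = 6

6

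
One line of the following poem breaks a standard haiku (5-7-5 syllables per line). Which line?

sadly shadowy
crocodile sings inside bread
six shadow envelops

Line 1: "sadly shadowy": 2+3 = 5 ✓
Line 2: "crocodile sings inside bread": 3+1+2+1 = 7 ✓
Line 3: "six shadow envelops": 1+2+3 = 6 (expected 5)

The third line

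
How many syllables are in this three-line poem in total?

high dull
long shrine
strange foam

6

Line 1: "high dull": 1+1 = 2
Line 2: "long shrine": 1+1 = 2
Line 3: "strange foam": 1+1 = 2
Total: 2 + 2 + 2 = 6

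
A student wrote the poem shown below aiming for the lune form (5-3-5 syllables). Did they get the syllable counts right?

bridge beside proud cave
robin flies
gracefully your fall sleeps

Line 1: bridge (1), beside (2), proud (1), cave (1) → 5 ✓
Line 2: robin (2), flies (1) → 3 ✓
Line 3: gracefully (3), your (1), fall (1), sleeps (1) → 6 (expected 5)

No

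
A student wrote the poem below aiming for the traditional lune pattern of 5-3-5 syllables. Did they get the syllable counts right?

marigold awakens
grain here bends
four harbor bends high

No

Line 1: "marigold awakens": 3+3 = 6 (expected 5)
Line 2: "grain here bends": 1+1+1 = 3 ✓
Line 3: "four harbor bends high": 1+2+1+1 = 5 ✓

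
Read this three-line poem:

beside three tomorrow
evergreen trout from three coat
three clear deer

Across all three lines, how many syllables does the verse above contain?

Line 1: beside(2) + three(1) + tomorrow(3) = 6
Line 2: evergreen(3) + trout(1) + from(1) + three(1) + coat(1) = 7
Line 3: three(1) + clear(1) + deer(1) = 3
Total: 6 + 7 + 3 = 16

16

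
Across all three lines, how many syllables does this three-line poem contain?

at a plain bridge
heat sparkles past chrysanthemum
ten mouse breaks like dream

17

Line 1: at(1) + a(1) + plain(1) + bridge(1) = 4
Line 2: heat(1) + sparkles(2) + past(1) + chrysanthemum(4) = 8
Line 3: ten(1) + mouse(1) + breaks(1) + like(1) + dream(1) = 5
Total: 4 + 8 + 5 = 17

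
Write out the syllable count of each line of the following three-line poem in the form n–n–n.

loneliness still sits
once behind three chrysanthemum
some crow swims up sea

5–8–5

Line 1: "loneliness still sits": 3+1+1 = 5
Line 2: "once behind three chrysanthemum": 1+2+1+4 = 8
Line 3: "some crow swims up sea": 1+1+1+1+1 = 5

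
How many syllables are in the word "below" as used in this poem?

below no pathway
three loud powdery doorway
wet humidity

"below" has 2 syllables.

2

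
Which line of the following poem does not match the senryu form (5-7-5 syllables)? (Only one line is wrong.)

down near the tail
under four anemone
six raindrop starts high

The first line

Line 1: "down near the tail": 1+1+1+1 = 4 (expected 5)
Line 2: "under four anemone": 2+1+4 = 7 ✓
Line 3: "six raindrop starts high": 1+2+1+1 = 5 ✓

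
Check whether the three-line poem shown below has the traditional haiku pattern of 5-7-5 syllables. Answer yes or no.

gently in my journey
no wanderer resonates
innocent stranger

No

Line 1: gently(2) + in(1) + my(1) + journey(2) = 6 (expected 5)
Line 2: no(1) + wanderer(3) + resonates(3) = 7 ✓
Line 3: innocent(3) + stranger(2) = 5 ✓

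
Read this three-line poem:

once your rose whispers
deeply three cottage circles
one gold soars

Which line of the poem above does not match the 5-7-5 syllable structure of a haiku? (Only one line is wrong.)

Line 1: "once your rose whispers": 1+1+1+2 = 5 ✓
Line 2: "deeply three cottage circles": 2+1+2+2 = 7 ✓
Line 3: "one gold soars": 1+1+1 = 3 (expected 5)

The third line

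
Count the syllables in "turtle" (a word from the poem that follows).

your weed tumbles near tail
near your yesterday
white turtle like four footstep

"turtle" has 2 syllables.

2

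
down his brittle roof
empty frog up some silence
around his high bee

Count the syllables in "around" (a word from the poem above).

2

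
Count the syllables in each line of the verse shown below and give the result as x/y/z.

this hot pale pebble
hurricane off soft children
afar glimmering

5/7/5

Line 1: this(1) + hot(1) + pale(1) + pebble(2) = 5
Line 2: hurricane(3) + off(1) + soft(1) + children(2) = 7
Line 3: afar(2) + glimmering(3) = 5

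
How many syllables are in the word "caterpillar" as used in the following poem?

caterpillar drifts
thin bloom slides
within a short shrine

4

"caterpillar" has 4 syllables.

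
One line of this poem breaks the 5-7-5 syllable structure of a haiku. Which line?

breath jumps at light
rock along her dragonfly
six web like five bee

The first line

Line 1: "breath jumps at light": 1+1+1+1 = 4 (expected 5)
Line 2: "rock along her dragonfly": 1+2+1+3 = 7 ✓
Line 3: "six web like five bee": 1+1+1+1+1 = 5 ✓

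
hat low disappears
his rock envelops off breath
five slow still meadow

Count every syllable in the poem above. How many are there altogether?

Line 1: hat(1) + low(1) + disappears(3) = 5
Line 2: his(1) + rock(1) + envelops(3) + off(1) + breath(1) = 7
Line 3: five(1) + slow(1) + still(1) + meadow(2) = 5
Total: 5 + 7 + 5 = 17

17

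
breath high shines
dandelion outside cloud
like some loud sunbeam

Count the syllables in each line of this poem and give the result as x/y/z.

3/7/5

Line 1: "breath high shines": 1+1+1 = 3
Line 2: "dandelion outside cloud": 4+2+1 = 7
Line 3: "like some loud sunbeam": 1+1+1+2 = 5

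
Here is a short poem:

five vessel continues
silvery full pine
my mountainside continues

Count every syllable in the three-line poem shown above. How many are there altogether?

Line 1: "five vessel continues": 1+2+3 = 6
Line 2: "silvery full pine": 3+1+1 = 5
Line 3: "my mountainside continues": 1+3+3 = 7
Total: 6 + 5 + 7 = 18

18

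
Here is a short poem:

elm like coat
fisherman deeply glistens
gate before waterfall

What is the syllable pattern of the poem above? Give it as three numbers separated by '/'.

3/7/6

Line 1: "elm like coat": 1+1+1 = 3
Line 2: "fisherman deeply glistens": 3+2+2 = 7
Line 3: "gate before waterfall": 1+2+3 = 6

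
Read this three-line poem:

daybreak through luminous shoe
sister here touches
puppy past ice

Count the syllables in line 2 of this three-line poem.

Line 2: "sister here touches": 2+1+2 = 5

5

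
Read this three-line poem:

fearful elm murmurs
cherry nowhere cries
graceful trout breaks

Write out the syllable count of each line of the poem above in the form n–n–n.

5–5–4

Line 1: fearful(2) + elm(1) + murmurs(2) = 5
Line 2: cherry(2) + nowhere(2) + cries(1) = 5
Line 3: graceful(2) + trout(1) + breaks(1) = 4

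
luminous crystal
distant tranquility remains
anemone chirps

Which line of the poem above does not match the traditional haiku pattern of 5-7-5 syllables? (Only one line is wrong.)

The second line

Line 1: luminous (3), crystal (2) → 5 ✓
Line 2: distant (2), tranquility (4), remains (2) → 8 (expected 7)
Line 3: anemone (4), chirps (1) → 5 ✓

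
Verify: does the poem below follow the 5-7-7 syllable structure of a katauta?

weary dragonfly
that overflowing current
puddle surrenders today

Yes

Line 1: weary (2), dragonfly (3) → 5 ✓
Line 2: that (1), overflowing (4), current (2) → 7 ✓
Line 3: puddle (2), surrenders (3), today (2) → 7 ✓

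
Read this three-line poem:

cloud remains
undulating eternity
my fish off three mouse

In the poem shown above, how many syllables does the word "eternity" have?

"eternity" has 4 syllables.

4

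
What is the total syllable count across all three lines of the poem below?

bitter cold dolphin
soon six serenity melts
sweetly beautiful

Line 1: "bitter cold dolphin": 2+1+2 = 5
Line 2: "soon six serenity melts": 1+1+4+1 = 7
Line 3: "sweetly beautiful": 2+3 = 5
Total: 5 + 7 + 5 = 17

17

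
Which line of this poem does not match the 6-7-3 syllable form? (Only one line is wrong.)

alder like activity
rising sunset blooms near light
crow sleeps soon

Line 1: alder (2), like (1), activity (4) → 7 (expected 6)
Line 2: rising (2), sunset (2), blooms (1), near (1), light (1) → 7 ✓
Line 3: crow (1), sleeps (1), soon (1) → 3 ✓

The first line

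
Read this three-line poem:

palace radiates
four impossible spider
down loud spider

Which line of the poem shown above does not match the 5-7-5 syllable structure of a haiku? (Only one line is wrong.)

The third line

Line 1: palace (2), radiates (3) → 5 ✓
Line 2: four (1), impossible (4), spider (2) → 7 ✓
Line 3: down (1), loud (1), spider (2) → 4 (expected 5)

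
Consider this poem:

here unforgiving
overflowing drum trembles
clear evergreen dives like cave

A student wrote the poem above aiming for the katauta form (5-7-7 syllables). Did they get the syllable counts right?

Yes

Line 1: "here unforgiving": 1+4 = 5 ✓
Line 2: "overflowing drum trembles": 4+1+2 = 7 ✓
Line 3: "clear evergreen dives like cave": 1+3+1+1+1 = 7 ✓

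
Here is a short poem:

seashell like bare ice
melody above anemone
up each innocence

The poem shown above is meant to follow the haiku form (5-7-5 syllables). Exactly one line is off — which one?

Line 1: "seashell like bare ice": 2+1+1+1 = 5 ✓
Line 2: "melody above anemone": 3+2+4 = 9 (expected 7)
Line 3: "up each innocence": 1+1+3 = 5 ✓

Line 2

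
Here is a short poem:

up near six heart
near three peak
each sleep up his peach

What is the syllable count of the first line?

4

The first line: up (1), near (1), six (1), heart (1) → 4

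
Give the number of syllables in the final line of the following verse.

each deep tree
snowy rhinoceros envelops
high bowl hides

The final line: high(1) + bowl(1) + hides(1) = 3

3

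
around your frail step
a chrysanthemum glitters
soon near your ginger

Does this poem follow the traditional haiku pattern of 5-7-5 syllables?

Yes

Line 1: around (2), your (1), frail (1), step (1) → 5 ✓
Line 2: a (1), chrysanthemum (4), glitters (2) → 7 ✓
Line 3: soon (1), near (1), your (1), ginger (2) → 5 ✓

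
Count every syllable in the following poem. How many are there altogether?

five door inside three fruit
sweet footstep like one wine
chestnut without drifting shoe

Line 1: five(1) + door(1) + inside(2) + three(1) + fruit(1) = 6
Line 2: sweet(1) + footstep(2) + like(1) + one(1) + wine(1) = 6
Line 3: chestnut(2) + without(2) + drifting(2) + shoe(1) = 7
Total: 6 + 6 + 7 = 19

19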